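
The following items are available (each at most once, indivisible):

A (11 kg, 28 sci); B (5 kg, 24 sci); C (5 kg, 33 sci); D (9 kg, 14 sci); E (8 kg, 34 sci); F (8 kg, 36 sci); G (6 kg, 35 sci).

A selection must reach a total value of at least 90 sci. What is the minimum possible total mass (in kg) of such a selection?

Subsets with value ≥ 90, sorted by total mass:
- B+C+G: mass 16, value 92
- B+C+F: mass 18, value 93
Minimum mass: 16 kg.

16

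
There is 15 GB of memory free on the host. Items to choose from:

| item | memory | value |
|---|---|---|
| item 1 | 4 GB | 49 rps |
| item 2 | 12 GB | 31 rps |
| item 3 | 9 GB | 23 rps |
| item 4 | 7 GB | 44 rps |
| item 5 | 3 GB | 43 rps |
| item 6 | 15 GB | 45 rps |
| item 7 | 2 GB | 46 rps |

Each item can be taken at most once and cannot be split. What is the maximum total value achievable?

139 rps

Check high-value combinations within 15 GB:
- item 1+item 4+item 7: memory 4+7+2=13, value 49+44+46=139
- item 1+item 5+item 7: memory 4+3+2=9, value 49+43+46=138
- item 1+item 4+item 5: memory 4+7+3=14, value 49+44+43=136
- item 4+item 5+item 7: memory 7+3+2=12, value 44+43+46=133
Best: 139 rps.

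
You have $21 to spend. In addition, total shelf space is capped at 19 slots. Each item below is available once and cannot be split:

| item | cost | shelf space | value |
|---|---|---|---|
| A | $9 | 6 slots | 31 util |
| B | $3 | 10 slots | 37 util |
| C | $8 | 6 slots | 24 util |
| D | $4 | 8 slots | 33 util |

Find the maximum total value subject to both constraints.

Feasible sets respecting both limits:
- B+D: cost 7, shelf space 18, value 70
- A+B: cost 12, shelf space 16, value 68
- A+D: cost 13, shelf space 14, value 64
- B+C: cost 11, shelf space 16, value 61
Best: 70 util.

70 util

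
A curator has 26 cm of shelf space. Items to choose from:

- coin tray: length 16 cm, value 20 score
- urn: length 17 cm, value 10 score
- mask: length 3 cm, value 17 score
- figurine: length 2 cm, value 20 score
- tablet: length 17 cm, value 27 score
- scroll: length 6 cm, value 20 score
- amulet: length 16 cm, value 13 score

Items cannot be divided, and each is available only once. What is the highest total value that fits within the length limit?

Check high-value combinations within 26 cm:
- figurine+tablet+scroll: length 2+17+6=25, value 20+27+20=67
- mask+figurine+tablet: length 3+2+17=22, value 17+20+27=64
- mask+tablet+scroll: length 3+17+6=26, value 17+27+20=64
- coin tray+figurine+scroll: length 16+2+6=24, value 20+20+20=60
Best: 67 score.

67 score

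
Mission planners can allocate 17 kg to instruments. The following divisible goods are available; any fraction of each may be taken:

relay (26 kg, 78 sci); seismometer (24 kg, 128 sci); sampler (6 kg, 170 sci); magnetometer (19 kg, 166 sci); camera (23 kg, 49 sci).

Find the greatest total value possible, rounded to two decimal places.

266.11

Take in order of value per unit:
- sampler (170/6 per unit): all 6 → value 170, running total 170.00
- magnetometer (166/19 per unit): 11 of 19 → value 11×166/19 = 96.1053, running total 266.11
Total 266.11.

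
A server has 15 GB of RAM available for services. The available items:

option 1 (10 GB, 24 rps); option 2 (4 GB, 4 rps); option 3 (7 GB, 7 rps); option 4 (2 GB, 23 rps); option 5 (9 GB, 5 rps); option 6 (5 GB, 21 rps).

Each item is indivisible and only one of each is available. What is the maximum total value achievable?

This is a 0/1 knapsack; check combinations near the capacity.
- option 3+option 4+option 6: memory 7+2+5=14, value 7+23+21=51
- option 2+option 4+option 6: memory 4+2+5=11, value 4+23+21=48
- option 1+option 4: memory 10+2=12, value 24+23=47
- option 1+option 6: memory 10+5=15, value 24+21=45
- option 4+option 6: memory 2+5=7, value 23+21=44
Best: 51 rps.

51 rps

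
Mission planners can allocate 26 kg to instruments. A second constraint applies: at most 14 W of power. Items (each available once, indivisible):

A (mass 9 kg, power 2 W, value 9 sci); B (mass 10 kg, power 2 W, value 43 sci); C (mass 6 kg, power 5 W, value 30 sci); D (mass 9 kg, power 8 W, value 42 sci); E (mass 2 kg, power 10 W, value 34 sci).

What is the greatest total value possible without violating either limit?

86 sci

Feasible sets respecting both limits:
- A+B+E: mass 21, power 14, value 86
- B+D: mass 19, power 10, value 85
- A+B+C: mass 25, power 9, value 82
Best: 86 sci.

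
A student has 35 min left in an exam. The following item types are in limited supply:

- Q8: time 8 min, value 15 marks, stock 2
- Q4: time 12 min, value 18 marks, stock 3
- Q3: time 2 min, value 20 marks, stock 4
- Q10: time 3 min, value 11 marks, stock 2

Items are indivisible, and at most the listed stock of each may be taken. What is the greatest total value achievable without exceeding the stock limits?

Best selections within time 35 and stock limits:
- 1×Q8 + 1×Q4 + 4×Q3 + 2×Q10: time 34, value 135
- 2×Q8 + 4×Q3 + 2×Q10: time 30, value 132
- 2×Q4 + 4×Q3 + 1×Q10: time 35, value 127
- 1×Q8 + 1×Q4 + 4×Q3 + 1×Q10: time 31, value 124
Best: 135 marks.

135 marks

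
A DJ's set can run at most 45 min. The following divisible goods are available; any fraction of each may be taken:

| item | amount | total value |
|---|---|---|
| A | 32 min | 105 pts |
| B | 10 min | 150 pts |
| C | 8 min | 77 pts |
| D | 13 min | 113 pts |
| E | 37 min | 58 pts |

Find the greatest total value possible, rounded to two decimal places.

385.94

Take in order of value per unit:
- B (150/10 per unit): all 10 → value 150, running total 150.00
- C (77/8 per unit): all 8 → value 77, running total 227.00
- D (113/13 per unit): all 13 → value 113, running total 340.00
- A (105/32 per unit): 14 of 32 → value 14×105/32 = 45.9375, running total 385.94
Total 385.94.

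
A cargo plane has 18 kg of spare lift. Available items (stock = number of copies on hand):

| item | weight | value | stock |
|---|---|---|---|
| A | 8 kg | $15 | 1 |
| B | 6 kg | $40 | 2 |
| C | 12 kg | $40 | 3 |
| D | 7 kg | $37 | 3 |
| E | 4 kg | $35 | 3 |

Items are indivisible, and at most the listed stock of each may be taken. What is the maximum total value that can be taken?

$145

Top feasible selections:
- 1×B + 3×E: weight 18, value 145
- 2×B + 1×E: weight 16, value 115
- 1×B + 1×D + 1×E: weight 17, value 112
- 1×B + 2×E: weight 14, value 110
Best: $145.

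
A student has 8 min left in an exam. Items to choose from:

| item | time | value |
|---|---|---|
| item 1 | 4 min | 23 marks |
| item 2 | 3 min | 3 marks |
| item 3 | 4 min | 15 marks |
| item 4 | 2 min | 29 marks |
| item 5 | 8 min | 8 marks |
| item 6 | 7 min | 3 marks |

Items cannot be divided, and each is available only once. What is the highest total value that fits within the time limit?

52 marks

Check high-value combinations within 8 min:
- item 1+item 4: time 4+2=6, value 23+29=52
- item 3+item 4: time 4+2=6, value 15+29=44
- item 1+item 3: time 4+4=8, value 23+15=38
- item 2+item 4: time 3+2=5, value 3+29=32
- item 4: time 2, value 29
Best: 52 marks.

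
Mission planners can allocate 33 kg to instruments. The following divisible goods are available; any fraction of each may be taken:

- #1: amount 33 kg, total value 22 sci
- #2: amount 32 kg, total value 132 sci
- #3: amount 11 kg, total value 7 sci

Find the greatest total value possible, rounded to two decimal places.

Take in order of value per unit:
- #2 (132/32 per unit): all 32 → value 132, running total 132.00
- #1 (22/33 per unit): 1 of 33 → value 1×22/33 = 0.6667, running total 132.67
Total 132.67.

132.67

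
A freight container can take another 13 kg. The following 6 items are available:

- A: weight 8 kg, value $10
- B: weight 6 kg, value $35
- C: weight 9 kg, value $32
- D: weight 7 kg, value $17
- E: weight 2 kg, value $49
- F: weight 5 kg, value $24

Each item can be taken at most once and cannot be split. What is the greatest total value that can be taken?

Check high-value combinations within 13 kg:
- B+E+F: weight 6+2+5=13, value 35+49+24=108
- B+E: weight 6+2=8, value 35+49=84
- C+E: weight 9+2=11, value 32+49=81
- E+F: weight 2+5=7, value 49+24=73
- D+E: weight 7+2=9, value 17+49=66
Best: $108.

$108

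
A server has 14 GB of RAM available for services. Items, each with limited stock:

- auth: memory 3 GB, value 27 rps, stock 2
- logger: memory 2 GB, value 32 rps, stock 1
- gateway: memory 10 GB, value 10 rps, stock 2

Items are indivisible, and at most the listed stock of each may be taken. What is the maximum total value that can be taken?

86 rps

Top feasible selections:
- 2×auth + 1×logger: memory 8, value 86
- 1×auth + 1×logger: memory 5, value 59
- 2×auth: memory 6, value 54
- 1×logger + 1×gateway: memory 12, value 42
Best: 86 rps.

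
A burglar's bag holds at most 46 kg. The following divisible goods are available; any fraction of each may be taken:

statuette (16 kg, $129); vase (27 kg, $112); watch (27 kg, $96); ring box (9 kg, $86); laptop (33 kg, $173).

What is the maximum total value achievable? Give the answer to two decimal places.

325.09

Take in order of value per unit:
- ring box (86/9 per unit): all 9 → value 86, running total 86.00
- statuette (129/16 per unit): all 16 → value 129, running total 215.00
- laptop (173/33 per unit): 21 of 33 → value 21×173/33 = 110.0909, running total 325.09
Total 325.09.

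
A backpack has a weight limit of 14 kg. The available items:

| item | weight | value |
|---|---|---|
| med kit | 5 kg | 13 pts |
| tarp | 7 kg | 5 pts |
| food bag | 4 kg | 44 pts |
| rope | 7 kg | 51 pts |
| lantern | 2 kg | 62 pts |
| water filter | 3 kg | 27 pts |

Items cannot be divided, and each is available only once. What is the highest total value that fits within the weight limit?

157 pts

Check high-value combinations within 14 kg:
- food bag+rope+lantern: weight 4+7+2=13, value 44+51+62=157
- med kit+food bag+lantern+water filter: weight 5+4+2+3=14, value 13+44+62+27=146
- rope+lantern+water filter: weight 7+2+3=12, value 51+62+27=140
Best: 157 pts.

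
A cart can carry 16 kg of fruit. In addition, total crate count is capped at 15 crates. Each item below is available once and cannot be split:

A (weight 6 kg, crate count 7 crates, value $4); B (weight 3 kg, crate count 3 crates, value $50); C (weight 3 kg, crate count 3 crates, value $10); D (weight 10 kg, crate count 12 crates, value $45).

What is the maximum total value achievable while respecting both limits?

$95

Feasible sets respecting both limits:
- B+D: weight 13, crate count 15, value 95
- A+B+C: weight 12, crate count 13, value 64
- B+C: weight 6, crate count 6, value 60
Best: $95.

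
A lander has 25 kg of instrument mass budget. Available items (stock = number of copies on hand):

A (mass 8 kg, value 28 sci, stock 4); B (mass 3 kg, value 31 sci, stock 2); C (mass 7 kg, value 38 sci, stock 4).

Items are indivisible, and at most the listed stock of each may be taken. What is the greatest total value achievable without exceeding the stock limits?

145 sci

Top feasible selections:
- 1×B + 3×C: mass 24, value 145
- 2×B + 2×C: mass 20, value 138
Best: 145 sci.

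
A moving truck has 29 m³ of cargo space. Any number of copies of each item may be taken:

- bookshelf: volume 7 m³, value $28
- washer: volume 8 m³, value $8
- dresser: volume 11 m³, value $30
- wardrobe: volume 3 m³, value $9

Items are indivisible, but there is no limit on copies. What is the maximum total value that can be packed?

Best value-per-unit is bookshelf at 28/7, and filling with it alone uses volume 4×7=28. No mix of the others beats 4×28 = 112.

$112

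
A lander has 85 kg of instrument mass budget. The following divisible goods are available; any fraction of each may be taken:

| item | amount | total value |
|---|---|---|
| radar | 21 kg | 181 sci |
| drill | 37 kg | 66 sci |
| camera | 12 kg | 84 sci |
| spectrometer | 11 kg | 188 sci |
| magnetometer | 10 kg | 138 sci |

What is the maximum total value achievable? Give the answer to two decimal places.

Take in order of value per unit:
- spectrometer (188/11 per unit): all 11 → value 188, running total 188.00
- magnetometer (138/10 per unit): all 10 → value 138, running total 326.00
- radar (181/21 per unit): all 21 → value 181, running total 507.00
- camera (84/12 per unit): all 12 → value 84, running total 591.00
- drill (66/37 per unit): 31 of 37 → value 31×66/37 = 55.2973, running total 646.30
Total 646.30.

646.30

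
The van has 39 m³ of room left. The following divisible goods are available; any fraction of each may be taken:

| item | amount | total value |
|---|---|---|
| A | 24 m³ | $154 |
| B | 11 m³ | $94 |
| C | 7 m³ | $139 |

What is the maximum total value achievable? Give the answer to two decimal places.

Take in order of value per unit:
- C (139/7 per unit): all 7 → value 139, running total 139.00
- B (94/11 per unit): all 11 → value 94, running total 233.00
- A (154/24 per unit): 21 of 24 → value 21×154/24 = 134.7500, running total 367.75
Total 367.75.

367.75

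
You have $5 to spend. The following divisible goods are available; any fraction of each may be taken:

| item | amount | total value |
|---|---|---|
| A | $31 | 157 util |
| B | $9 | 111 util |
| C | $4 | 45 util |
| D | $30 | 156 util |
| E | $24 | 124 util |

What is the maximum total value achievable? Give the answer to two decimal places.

Take in order of value per unit:
- B (111/9 per unit): 5 of 9 → value 5×111/9 = 61.6667, running total 61.67
Total 61.67.

61.67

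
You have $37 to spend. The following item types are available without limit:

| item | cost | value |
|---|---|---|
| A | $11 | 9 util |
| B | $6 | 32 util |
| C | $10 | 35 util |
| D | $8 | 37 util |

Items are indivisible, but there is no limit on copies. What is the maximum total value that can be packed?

192 util

Best value-per-unit is B at 32/6, and filling with it alone uses cost 6×6=36. No mix of the others beats 6×32 = 192.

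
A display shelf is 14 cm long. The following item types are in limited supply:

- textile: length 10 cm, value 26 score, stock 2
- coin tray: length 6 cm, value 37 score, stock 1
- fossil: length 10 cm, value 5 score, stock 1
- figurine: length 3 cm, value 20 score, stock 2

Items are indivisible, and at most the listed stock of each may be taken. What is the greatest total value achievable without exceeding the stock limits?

77 score

Top feasible selections:
- 1×coin tray + 2×figurine: length 12, value 77
- 1×coin tray + 1×figurine: length 9, value 57
- 1×textile + 1×figurine: length 13, value 46
- 2×figurine: length 6, value 40
Best: 77 score.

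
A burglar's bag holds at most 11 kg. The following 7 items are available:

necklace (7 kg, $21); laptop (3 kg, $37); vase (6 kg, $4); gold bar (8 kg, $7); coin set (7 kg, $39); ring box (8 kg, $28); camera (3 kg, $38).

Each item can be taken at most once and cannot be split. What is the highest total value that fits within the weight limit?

$77

This is a 0/1 knapsack; check combinations near the capacity.
- coin set+camera: weight 7+3=10, value 39+38=77
- laptop+coin set: weight 3+7=10, value 37+39=76
- laptop+camera: weight 3+3=6, value 37+38=75
- ring box+camera: weight 8+3=11, value 28+38=66
- laptop+ring box: weight 3+8=11, value 37+28=65
Best: $77.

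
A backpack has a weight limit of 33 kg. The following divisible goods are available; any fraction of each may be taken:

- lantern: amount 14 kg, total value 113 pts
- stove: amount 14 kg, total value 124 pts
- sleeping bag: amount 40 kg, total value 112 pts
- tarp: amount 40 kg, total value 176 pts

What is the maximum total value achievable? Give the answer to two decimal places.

259.00

Take in order of value per unit:
- stove (124/14 per unit): all 14 → value 124, running total 124.00
- lantern (113/14 per unit): all 14 → value 113, running total 237.00
- tarp (176/40 per unit): 5 of 40 → value 5×176/40 = 22.0000, running total 259.00
Total 259.00.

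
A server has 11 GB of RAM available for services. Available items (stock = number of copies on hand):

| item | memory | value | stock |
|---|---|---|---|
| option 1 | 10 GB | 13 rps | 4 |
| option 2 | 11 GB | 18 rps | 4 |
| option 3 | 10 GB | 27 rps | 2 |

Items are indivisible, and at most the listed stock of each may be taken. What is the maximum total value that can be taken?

27 rps

Best selections within memory 11 and stock limits:
- 1×option 3: memory 10, value 27
- 1×option 2: memory 11, value 18
Best: 27 rps.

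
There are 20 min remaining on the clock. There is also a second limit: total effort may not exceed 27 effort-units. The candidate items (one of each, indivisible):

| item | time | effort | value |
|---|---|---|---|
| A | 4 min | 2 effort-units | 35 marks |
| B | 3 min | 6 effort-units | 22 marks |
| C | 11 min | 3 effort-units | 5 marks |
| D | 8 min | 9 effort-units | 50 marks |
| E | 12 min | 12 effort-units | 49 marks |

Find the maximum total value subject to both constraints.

107 marks

Feasible sets respecting both limits:
- A+B+D: time 15, effort 17, value 107
- A+B+E: time 19, effort 20, value 106
- D+E: time 20, effort 21, value 99
Best: 107 marks.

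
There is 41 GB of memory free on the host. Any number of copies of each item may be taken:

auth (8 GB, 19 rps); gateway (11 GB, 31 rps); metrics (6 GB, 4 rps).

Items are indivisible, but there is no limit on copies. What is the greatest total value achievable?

112 rps

Best value-per-unit is gateway at 31/11; filling with it alone gives 3×31 = 93.
Optimal mix: 1×auth + 3×gateway → memory 41, value 112.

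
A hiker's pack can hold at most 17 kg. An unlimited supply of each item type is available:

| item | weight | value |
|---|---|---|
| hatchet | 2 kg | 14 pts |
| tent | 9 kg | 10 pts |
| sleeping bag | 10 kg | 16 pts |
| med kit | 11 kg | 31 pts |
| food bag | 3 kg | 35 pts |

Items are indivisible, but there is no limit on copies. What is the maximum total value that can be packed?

Best value-per-unit is food bag at 35/3; filling with it alone gives 5×35 = 175.
Optimal mix: 1×hatchet + 5×food bag → weight 17, value 189.

189 pts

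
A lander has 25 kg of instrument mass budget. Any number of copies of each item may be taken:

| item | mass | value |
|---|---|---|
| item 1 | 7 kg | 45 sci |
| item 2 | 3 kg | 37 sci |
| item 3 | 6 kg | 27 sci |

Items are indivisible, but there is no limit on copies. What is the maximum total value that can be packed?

Best value-per-unit is item 2 at 37/3, and filling with it alone uses mass 8×3=24. No mix of the others beats 8×37 = 296.

296 sci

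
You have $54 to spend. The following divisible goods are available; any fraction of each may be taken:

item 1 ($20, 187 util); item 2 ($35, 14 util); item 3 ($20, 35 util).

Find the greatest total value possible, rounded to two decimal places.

227.60

Take in order of value per unit:
- item 1 (187/20 per unit): all 20 → value 187, running total 187.00
- item 3 (35/20 per unit): all 20 → value 35, running total 222.00
- item 2 (14/35 per unit): 14 of 35 → value 14×14/35 = 5.6000, running total 227.60
Total 227.60.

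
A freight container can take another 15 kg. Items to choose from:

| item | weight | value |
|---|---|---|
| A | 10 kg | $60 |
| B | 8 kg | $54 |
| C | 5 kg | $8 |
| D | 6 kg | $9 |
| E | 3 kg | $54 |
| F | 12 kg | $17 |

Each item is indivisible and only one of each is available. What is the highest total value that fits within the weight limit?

Check high-value combinations within 15 kg:
- A+E: weight 10+3=13, value 60+54=114
- B+E: weight 8+3=11, value 54+54=108
- C+D+E: weight 5+6+3=14, value 8+9+54=71
- E+F: weight 3+12=15, value 54+17=71
- A+C: weight 10+5=15, value 60+8=68
Best: $114.

$114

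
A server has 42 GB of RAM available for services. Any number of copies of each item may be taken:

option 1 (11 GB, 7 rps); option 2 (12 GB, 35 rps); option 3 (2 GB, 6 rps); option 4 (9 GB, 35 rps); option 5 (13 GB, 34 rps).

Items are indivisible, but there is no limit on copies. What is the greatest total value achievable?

158 rps

Best value-per-unit is option 4 at 35/9; filling with it alone gives 4×35 = 140.
Optimal mix: 3×option 3 + 4×option 4 → memory 42, value 158.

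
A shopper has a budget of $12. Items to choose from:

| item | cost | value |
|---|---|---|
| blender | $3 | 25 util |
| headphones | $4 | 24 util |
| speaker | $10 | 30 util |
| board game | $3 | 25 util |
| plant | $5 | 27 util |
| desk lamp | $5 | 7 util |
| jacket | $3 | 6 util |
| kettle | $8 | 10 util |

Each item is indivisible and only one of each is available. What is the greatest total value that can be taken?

77 util

Check high-value combinations within $12:
- blender+board game+plant: cost 3+3+5=11, value 25+25+27=77
- blender+headphones+plant: cost 3+4+5=12, value 25+24+27=76
- headphones+board game+plant: cost 4+3+5=12, value 24+25+27=76
Best: 77 util.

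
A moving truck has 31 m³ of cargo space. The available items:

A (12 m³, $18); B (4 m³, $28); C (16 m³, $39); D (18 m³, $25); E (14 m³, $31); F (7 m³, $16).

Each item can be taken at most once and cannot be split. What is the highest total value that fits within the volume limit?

$83

Check high-value combinations within 31 m³:
- B+C+F: volume 4+16+7=27, value 28+39+16=83
- A+B+E: volume 12+4+14=30, value 18+28+31=77
- B+E+F: volume 4+14+7=25, value 28+31+16=75
- C+E: volume 16+14=30, value 39+31=70
Best: $83.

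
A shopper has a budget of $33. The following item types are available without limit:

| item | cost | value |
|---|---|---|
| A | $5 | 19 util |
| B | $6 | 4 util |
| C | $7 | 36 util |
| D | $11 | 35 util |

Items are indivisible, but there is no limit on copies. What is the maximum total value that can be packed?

Best value-per-unit is C at 36/7; filling with it alone gives 4×36 = 144.
Optimal mix: 1×A + 4×C → cost 33, value 163.

163 util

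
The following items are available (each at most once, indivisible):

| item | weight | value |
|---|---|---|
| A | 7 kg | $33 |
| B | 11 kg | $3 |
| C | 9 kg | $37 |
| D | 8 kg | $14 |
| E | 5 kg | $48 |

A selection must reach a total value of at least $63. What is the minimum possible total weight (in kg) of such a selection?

Subsets with value ≥ 63, sorted by total weight:
- A+E: weight 12, value 81
- C+E: weight 14, value 85
Minimum weight: 12 kg.

12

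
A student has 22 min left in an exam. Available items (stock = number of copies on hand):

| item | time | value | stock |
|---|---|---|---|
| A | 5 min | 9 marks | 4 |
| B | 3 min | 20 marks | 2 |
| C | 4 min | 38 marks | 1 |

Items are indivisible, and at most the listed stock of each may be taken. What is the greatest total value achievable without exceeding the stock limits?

96 marks

Top feasible selections:
- 2×A + 2×B + 1×C: time 20, value 96
- 1×A + 2×B + 1×C: time 15, value 87
- 3×A + 1×B + 1×C: time 22, value 85
- 2×B + 1×C: time 10, value 78
Best: 96 marks.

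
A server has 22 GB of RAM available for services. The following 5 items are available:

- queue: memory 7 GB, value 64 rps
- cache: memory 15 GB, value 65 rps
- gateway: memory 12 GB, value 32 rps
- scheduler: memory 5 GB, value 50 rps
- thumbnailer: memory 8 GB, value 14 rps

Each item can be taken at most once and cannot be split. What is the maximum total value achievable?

129 rps

Check high-value combinations within 22 GB:
- queue+cache: memory 7+15=22, value 64+65=129
- queue+scheduler+thumbnailer: memory 7+5+8=20, value 64+50+14=128
- cache+scheduler: memory 15+5=20, value 65+50=115
Best: 129 rps.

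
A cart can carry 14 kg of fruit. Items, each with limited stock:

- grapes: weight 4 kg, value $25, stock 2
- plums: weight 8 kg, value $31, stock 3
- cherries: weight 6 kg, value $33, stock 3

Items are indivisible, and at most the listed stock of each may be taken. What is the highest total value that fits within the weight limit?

Best selections within weight 14 and stock limits:
- 2×grapes + 1×cherries: weight 14, value 83
- 2×cherries: weight 12, value 66
- 1×plums + 1×cherries: weight 14, value 64
Best: $83.

$83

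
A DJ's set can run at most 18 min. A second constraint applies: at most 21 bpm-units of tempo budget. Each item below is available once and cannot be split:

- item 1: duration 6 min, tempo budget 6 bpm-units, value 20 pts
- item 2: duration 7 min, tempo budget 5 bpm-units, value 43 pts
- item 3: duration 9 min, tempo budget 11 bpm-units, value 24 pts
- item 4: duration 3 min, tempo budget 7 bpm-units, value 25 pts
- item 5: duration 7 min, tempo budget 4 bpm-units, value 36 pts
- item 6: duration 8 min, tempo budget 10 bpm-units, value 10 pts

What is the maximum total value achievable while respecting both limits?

Feasible sets respecting both limits:
- item 2+item 4+item 5: duration 17, tempo budget 16, value 104
- item 1+item 2+item 4: duration 16, tempo budget 18, value 88
- item 1+item 4+item 5: duration 16, tempo budget 17, value 81
Best: 104 pts.

104 pts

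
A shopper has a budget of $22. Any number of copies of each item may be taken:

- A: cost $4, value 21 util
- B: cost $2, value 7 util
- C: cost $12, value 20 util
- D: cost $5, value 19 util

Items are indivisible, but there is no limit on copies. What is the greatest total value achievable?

Best value-per-unit is A at 21/4; filling with it alone gives 5×21 = 105.
Optimal mix: 5×A + 1×B → cost 22, value 112.

112 util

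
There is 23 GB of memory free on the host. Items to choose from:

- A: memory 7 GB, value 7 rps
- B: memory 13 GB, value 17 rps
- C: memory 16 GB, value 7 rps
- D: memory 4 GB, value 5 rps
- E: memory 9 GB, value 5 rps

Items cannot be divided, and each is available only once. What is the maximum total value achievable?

24 rps

Check high-value combinations within 23 GB:
- A+B: memory 7+13=20, value 7+17=24
- B+D: memory 13+4=17, value 17+5=22
- B+E: memory 13+9=22, value 17+5=22
- B: memory 13, value 17
Best: 24 rps.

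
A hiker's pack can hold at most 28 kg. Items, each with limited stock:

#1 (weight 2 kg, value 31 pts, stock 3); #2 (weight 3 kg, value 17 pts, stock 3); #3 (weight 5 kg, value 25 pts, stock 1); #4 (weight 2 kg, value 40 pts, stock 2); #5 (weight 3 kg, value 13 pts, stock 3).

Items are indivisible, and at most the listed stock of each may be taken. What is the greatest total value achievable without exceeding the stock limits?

Best selections within weight 28 and stock limits:
- 3×#1 + 3×#2 + 2×#4 + 3×#5: weight 28, value 263
- 3×#1 + 3×#2 + 1×#3 + 2×#4 + 1×#5: weight 27, value 262
- 3×#1 + 2×#2 + 1×#3 + 2×#4 + 2×#5: weight 27, value 258
- 3×#1 + 1×#2 + 1×#3 + 2×#4 + 3×#5: weight 27, value 254
Best: 263 pts.

263 pts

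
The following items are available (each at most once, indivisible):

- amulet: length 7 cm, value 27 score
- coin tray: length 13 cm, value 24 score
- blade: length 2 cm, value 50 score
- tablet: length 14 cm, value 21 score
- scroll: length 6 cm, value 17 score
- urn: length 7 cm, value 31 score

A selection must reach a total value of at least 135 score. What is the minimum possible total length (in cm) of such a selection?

Subsets with value ≥ 135, sorted by total length:
- amulet+coin tray+blade+scroll+urn: length 35, value 149
- amulet+blade+tablet+scroll+urn: length 36, value 146
- coin tray+blade+tablet+scroll+urn: length 42, value 143
Minimum length: 35 cm.

35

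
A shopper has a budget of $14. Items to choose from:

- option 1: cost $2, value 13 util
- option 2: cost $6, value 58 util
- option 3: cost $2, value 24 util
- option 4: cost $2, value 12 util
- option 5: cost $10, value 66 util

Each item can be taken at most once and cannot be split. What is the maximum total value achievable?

Check high-value combinations within $14:
- option 1+option 2+option 3+option 4: cost 2+6+2+2=12, value 13+58+24+12=107
- option 1+option 3+option 5: cost 2+2+10=14, value 13+24+66=103
- option 3+option 4+option 5: cost 2+2+10=14, value 24+12+66=102
- option 1+option 2+option 3: cost 2+6+2=10, value 13+58+24=95
- option 2+option 3+option 4: cost 6+2+2=10, value 58+24+12=94
Best: 107 util.

107 util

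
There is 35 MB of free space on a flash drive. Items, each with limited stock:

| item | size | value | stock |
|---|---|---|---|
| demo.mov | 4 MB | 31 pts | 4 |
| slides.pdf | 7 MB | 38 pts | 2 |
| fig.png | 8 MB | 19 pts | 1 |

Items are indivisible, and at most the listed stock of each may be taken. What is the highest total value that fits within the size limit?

Best selections within size 35 and stock limits:
- 4×demo.mov + 2×slides.pdf: size 30, value 200
- 3×demo.mov + 2×slides.pdf + 1×fig.png: size 34, value 188
- 4×demo.mov + 1×slides.pdf + 1×fig.png: size 31, value 181
Best: 200 pts.

200 pts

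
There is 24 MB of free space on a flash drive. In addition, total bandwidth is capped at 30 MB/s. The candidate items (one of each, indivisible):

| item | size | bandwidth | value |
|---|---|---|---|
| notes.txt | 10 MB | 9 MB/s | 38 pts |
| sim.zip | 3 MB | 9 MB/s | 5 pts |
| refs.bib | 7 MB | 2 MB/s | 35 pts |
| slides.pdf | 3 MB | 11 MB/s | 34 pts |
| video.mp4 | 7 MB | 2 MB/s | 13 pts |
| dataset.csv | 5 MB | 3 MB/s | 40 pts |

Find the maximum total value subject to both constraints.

122 pts

Feasible sets respecting both limits:
- refs.bib+slides.pdf+video.mp4+dataset.csv: size 22, bandwidth 18, value 122
- sim.zip+refs.bib+slides.pdf+dataset.csv: size 18, bandwidth 25, value 114
- notes.txt+refs.bib+dataset.csv: size 22, bandwidth 14, value 113
- notes.txt+slides.pdf+dataset.csv: size 18, bandwidth 23, value 112
Best: 122 pts.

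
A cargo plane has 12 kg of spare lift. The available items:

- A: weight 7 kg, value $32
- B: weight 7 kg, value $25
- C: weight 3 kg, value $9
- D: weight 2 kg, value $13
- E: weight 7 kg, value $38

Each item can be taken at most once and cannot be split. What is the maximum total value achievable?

This is a 0/1 knapsack; check combinations near the capacity.
- C+D+E: weight 3+2+7=12, value 9+13+38=60
- A+C+D: weight 7+3+2=12, value 32+9+13=54
- D+E: weight 2+7=9, value 13+38=51
- C+E: weight 3+7=10, value 9+38=47
Best: $60.

$60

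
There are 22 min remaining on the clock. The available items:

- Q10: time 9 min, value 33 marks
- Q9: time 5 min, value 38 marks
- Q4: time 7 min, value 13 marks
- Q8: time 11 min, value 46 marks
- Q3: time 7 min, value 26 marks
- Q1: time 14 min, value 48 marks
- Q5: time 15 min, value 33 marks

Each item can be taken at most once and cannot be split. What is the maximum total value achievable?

Check high-value combinations within 22 min:
- Q10+Q9+Q3: time 9+5+7=21, value 33+38+26=97
- Q9+Q1: time 5+14=19, value 38+48=86
- Q9+Q8: time 5+11=16, value 38+46=84
- Q10+Q9+Q4: time 9+5+7=21, value 33+38+13=84
Best: 97 marks.

97 marks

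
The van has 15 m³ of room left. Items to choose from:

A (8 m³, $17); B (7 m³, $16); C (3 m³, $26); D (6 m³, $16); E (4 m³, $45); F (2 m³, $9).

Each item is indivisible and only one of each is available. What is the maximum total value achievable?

$96

This is a 0/1 knapsack; check combinations near the capacity.
- C+D+E+F: volume 3+6+4+2=15, value 26+16+45+9=96
- A+C+E: volume 8+3+4=15, value 17+26+45=88
- C+D+E: volume 3+6+4=13, value 26+16+45=87
Best: $96.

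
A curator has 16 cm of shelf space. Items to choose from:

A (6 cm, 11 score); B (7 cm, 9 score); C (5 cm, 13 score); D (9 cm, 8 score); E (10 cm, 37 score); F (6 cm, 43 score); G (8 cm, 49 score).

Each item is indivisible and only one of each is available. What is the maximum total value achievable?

92 score

Check high-value combinations within 16 cm:
- F+G: length 6+8=14, value 43+49=92
- E+F: length 10+6=16, value 37+43=80
- C+G: length 5+8=13, value 13+49=62
Best: 92 score.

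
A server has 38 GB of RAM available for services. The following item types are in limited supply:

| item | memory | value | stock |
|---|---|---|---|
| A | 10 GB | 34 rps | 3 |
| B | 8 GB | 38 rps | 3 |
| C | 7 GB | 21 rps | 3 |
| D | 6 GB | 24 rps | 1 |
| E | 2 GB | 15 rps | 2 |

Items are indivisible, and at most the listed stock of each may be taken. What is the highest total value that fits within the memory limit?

Best selections within memory 38 and stock limits:
- 1×A + 3×B + 2×E: memory 38, value 178
- 3×B + 1×D + 2×E: memory 34, value 168
- 3×B + 1×C + 2×E: memory 35, value 165
- 1×A + 2×B + 1×D + 2×E: memory 36, value 164
Best: 178 rps.

178 rps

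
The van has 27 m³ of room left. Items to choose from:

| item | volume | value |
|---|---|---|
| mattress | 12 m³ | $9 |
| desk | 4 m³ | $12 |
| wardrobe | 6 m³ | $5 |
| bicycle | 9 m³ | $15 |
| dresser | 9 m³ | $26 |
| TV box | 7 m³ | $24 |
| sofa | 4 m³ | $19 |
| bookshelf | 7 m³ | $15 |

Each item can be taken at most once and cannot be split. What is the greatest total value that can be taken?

Check high-value combinations within 27 m³:
- dresser+TV box+sofa+bookshelf: volume 9+7+4+7=27, value 26+24+19+15=84
- desk+dresser+TV box+sofa: volume 4+9+7+4=24, value 12+26+24+19=81
- desk+dresser+TV box+bookshelf: volume 4+9+7+7=27, value 12+26+24+15=77
- wardrobe+dresser+TV box+sofa: volume 6+9+7+4=26, value 5+26+24+19=74
Best: $84.

$84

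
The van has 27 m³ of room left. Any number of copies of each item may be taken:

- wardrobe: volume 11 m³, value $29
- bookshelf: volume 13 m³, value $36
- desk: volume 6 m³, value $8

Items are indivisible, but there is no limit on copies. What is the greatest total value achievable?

$72

Best value-per-unit is bookshelf at 36/13, and filling with it alone uses volume 2×13=26. No mix of the others beats 2×36 = 72.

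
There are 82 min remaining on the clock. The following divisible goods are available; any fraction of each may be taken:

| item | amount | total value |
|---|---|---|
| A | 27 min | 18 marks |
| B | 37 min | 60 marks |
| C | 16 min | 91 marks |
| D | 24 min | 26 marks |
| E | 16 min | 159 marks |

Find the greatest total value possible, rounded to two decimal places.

Take in order of value per unit:
- E (159/16 per unit): all 16 → value 159, running total 159.00
- C (91/16 per unit): all 16 → value 91, running total 250.00
- B (60/37 per unit): all 37 → value 60, running total 310.00
- D (26/24 per unit): 13 of 24 → value 13×26/24 = 14.0833, running total 324.08
Total 324.08.

324.08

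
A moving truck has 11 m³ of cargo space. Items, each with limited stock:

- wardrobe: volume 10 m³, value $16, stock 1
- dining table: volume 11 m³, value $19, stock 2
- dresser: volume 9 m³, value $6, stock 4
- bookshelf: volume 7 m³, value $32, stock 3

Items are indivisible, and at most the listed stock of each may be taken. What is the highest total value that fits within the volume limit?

$32

Best selections within volume 11 and stock limits:
- 1×bookshelf: volume 7, value 32
- 1×dining table: volume 11, value 19
- 1×wardrobe: volume 10, value 16
- 1×dresser: volume 9, value 6
Best: $32.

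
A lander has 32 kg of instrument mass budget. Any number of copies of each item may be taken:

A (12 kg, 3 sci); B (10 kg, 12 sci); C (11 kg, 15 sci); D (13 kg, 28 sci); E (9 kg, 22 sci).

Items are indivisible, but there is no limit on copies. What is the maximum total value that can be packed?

Best value-per-unit is E at 22/9; filling with it alone gives 3×22 = 66.
Optimal mix: 1×D + 2×E → mass 31, value 72.

72 sci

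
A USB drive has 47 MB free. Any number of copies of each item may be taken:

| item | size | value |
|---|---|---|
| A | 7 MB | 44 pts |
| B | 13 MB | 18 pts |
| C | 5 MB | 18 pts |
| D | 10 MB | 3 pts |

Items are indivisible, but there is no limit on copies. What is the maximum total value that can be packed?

282 pts

Best value-per-unit is A at 44/7; filling with it alone gives 6×44 = 264.
Optimal mix: 6×A + 1×C → size 47, value 282.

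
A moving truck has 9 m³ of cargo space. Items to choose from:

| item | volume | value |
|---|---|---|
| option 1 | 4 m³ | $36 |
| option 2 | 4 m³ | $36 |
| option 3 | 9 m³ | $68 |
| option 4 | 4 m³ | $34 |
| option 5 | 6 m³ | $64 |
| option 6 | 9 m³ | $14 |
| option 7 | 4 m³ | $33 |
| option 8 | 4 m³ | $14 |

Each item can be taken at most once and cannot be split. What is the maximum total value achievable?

Check high-value combinations within 9 m³:
- option 1+option 2: volume 4+4=8, value 36+36=72
- option 1+option 4: volume 4+4=8, value 36+34=70
- option 2+option 4: volume 4+4=8, value 36+34=70
- option 1+option 7: volume 4+4=8, value 36+33=69
- option 2+option 7: volume 4+4=8, value 36+33=69
Best: $72.

$72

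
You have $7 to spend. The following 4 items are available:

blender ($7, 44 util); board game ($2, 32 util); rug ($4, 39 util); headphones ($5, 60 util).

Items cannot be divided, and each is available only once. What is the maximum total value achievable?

Check high-value combinations within $7:
- board game+headphones: cost 2+5=7, value 32+60=92
- board game+rug: cost 2+4=6, value 32+39=71
- headphones: cost 5, value 60
- blender: cost 7, value 44
Best: 92 util.

92 util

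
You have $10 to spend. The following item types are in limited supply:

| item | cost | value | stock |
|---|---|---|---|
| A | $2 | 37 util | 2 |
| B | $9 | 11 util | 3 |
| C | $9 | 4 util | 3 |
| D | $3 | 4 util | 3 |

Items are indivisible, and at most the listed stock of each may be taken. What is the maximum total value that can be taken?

82 util

Top feasible selections:
- 2×A + 2×D: cost 10, value 82
- 2×A + 1×D: cost 7, value 78
- 2×A: cost 4, value 74
Best: 82 util.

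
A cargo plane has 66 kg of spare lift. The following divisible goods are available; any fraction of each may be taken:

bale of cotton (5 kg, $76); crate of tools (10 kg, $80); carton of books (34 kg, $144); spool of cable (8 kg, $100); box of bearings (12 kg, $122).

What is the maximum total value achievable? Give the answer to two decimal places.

509.29

Take in order of value per unit:
- bale of cotton (76/5 per unit): all 5 → value 76, running total 76.00
- spool of cable (100/8 per unit): all 8 → value 100, running total 176.00
- box of bearings (122/12 per unit): all 12 → value 122, running total 298.00
- crate of tools (80/10 per unit): all 10 → value 80, running total 378.00
- carton of books (144/34 per unit): 31 of 34 → value 31×144/34 = 131.2941, running total 509.29
Total 509.29.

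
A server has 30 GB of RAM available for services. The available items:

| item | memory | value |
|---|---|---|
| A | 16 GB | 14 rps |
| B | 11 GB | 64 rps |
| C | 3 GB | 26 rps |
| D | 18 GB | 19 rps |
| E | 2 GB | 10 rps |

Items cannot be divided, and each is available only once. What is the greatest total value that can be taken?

Check high-value combinations within 30 GB:
- A+B+C: memory 16+11+3=30, value 14+64+26=104
- B+C+E: memory 11+3+2=16, value 64+26+10=100
- B+C: memory 11+3=14, value 64+26=90
Best: 104 rps.

104 rps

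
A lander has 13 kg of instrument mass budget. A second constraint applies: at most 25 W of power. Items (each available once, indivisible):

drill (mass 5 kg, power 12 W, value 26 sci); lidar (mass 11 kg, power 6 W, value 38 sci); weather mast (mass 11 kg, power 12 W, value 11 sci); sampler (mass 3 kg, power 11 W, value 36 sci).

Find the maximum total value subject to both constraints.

Feasible sets respecting both limits:
- drill+sampler: mass 8, power 23, value 62
- lidar: mass 11, power 6, value 38
- sampler: mass 3, power 11, value 36
- drill: mass 5, power 12, value 26
Best: 62 sci.

62 sci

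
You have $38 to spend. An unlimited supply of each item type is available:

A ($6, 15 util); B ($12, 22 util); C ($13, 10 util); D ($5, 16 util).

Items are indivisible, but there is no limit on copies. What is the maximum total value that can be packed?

112 util

Best value-per-unit is D at 16/5, and filling with it alone uses cost 7×5=35. No mix of the others beats 7×16 = 112.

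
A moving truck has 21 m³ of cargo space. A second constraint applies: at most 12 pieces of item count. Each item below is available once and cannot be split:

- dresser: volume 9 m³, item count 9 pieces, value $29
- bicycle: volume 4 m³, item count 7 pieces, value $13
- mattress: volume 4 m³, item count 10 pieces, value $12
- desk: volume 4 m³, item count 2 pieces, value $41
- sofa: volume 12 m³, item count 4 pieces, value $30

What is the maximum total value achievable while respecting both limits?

Feasible sets respecting both limits:
- desk+sofa: volume 16, item count 6, value 71
- dresser+desk: volume 13, item count 11, value 70
- bicycle+desk: volume 8, item count 9, value 54
- mattress+desk: volume 8, item count 12, value 53
Best: $71.

$71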